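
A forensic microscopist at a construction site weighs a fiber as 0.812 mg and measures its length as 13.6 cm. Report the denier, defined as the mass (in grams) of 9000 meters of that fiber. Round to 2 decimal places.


Denier calculation:
Mass in grams = 0.812 mg / 1000 = 0.000812 g
Length in meters = 13.6 cm / 100 = 0.136 m
Linear density = mass / length = 0.000812 / 0.136 = 0.00597059 g/m
Denier = (g/m) * 9000 = 0.00597059 * 9000 = 53.74

53.74


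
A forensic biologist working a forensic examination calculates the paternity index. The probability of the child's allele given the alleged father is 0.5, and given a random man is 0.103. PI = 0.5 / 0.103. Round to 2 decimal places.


Paternity Index calculation:
PI = P(allele|father) / P(allele|random)
PI = 0.5 / 0.103
PI = 4.85

4.85


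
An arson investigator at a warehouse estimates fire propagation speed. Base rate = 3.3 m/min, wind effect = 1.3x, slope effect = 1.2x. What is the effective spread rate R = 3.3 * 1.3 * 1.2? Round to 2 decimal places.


Fire spread rate calculation:
R = R0 * wind_factor * slope_factor
= 3.3 * 1.3 * 1.2
= 4.29 * 1.2
= 5.15 m/min

5.15


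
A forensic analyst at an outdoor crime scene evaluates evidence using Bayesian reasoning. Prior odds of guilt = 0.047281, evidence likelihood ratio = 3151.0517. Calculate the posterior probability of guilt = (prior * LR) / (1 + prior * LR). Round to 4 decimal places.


Bayesian evidence evaluation:
Posterior odds = prior_odds * LR = 0.047281 * 3151.0517 = 148.9849
Posterior probability = posterior_odds / (1 + posterior_odds)
= 148.9849 / (1 + 148.9849)
= 148.9849 / 149.9849
= 0.9933

0.9933


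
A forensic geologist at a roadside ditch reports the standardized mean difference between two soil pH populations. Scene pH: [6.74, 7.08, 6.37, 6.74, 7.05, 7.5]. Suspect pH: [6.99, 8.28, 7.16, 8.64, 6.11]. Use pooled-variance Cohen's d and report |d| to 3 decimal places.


Pooled-variance Cohen's d for soil pH comparison:
Scene mean = 41.48 / 6 = 6.913333
Suspect mean = 37.18 / 5 = 7.436
Scene sample variance s_s^2 = 0.149187
Suspect sample variance s_c^2 = 1.04883
Pooled variance = ((n_s-1)*s_s^2 + (n_c-1)*s_c^2) / (n_s + n_c - 2) = 0.549028
Pooled SD = sqrt(0.549028) = 0.740964
Mean difference = -0.522667
|d| = |-0.522667| / 0.740964 = 0.705

0.705


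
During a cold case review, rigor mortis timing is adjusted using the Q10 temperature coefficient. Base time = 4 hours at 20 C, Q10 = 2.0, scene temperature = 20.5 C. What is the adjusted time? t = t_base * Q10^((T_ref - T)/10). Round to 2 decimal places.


Rigor mortis time adjustment:
Exponent = (T_ref - T_actual) / 10 = (20 - 20.5) / 10 = -0.05
Q10 factor = 2.0^-0.05 = 0.96594
t_adjusted = 4 * 0.96594 = 3.86 hours

3.86


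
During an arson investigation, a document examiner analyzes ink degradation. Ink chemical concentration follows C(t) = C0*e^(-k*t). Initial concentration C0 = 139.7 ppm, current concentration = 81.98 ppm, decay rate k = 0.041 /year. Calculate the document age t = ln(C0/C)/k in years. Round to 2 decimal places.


Document age estimation:
C0/C = 139.7 / 81.98 = 1.704074
ln(C0/C) = 0.533022
t = 0.533022 / 0.041 = 13.00 years

13.00


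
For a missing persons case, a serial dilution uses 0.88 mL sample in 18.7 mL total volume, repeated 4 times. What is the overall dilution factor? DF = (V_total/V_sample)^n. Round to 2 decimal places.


Dilution factor calculation:
Single dilution = V_total / V_sample = 18.7 / 0.88 ≈ 21.25
Number of dilutions = 4
Total DF = (18.7 / 0.88)^4 (full precision, rounded at the end) = 203908.69

203908.69


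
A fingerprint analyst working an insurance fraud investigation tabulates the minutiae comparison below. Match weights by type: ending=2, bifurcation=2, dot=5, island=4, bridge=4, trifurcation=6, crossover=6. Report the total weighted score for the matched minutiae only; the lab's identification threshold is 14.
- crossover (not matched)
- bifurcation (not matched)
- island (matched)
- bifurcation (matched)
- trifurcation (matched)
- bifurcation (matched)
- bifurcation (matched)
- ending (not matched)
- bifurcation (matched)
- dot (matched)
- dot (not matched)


Weighted minutiae match score:
  crossover: not matched, +0
  bifurcation: not matched, +0
  island: matched, +4 (running total 4)
  bifurcation: matched, +2 (running total 6)
  trifurcation: matched, +6 (running total 12)
  bifurcation: matched, +2 (running total 14)
  bifurcation: matched, +2 (running total 16)
  ending: not matched, +0
  bifurcation: matched, +2 (running total 18)
  dot: matched, +5 (running total 23)
  dot: not matched, +0
Total score = 23
Threshold = 14; verdict = identification

23


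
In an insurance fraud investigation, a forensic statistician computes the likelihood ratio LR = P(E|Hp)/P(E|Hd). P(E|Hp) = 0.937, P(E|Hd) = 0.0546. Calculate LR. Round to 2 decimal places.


Likelihood ratio calculation:
LR = P(E|Hp) / P(E|Hd)
LR = 0.937 / 0.0546
LR = 17.16

17.16


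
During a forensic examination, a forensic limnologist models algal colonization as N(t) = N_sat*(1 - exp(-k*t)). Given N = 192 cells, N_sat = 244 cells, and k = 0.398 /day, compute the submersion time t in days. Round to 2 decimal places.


PMSI from diatom colonization curve:
N / N_sat = 192 / 244 = 0.786885
1 - N/N_sat = 0.213115
ln(1 - N/N_sat) = -1.545923
t = -ln(1 - N/N_sat) / k = -(-1.545923) / 0.398 = 3.88 days

3.88


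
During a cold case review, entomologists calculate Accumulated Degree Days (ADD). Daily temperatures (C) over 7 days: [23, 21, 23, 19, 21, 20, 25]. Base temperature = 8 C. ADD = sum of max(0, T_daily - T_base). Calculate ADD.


Computing ADD day by day:
Day 1: max(0, 23 - 8) = 15
Day 2: max(0, 21 - 8) = 13
Day 3: max(0, 23 - 8) = 15
Day 4: max(0, 19 - 8) = 11
Day 5: max(0, 21 - 8) = 13
Day 6: max(0, 20 - 8) = 12
Day 7: max(0, 25 - 8) = 17
Total ADD = 96

96


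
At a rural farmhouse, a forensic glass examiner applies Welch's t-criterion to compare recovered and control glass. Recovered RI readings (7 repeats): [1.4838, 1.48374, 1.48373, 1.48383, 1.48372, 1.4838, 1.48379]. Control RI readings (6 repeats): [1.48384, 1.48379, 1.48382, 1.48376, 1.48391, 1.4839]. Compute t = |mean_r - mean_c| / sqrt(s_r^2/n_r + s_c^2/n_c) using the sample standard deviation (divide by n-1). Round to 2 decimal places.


Welch's t-criterion for glass RI comparison:
Recovered mean = sum / n_r = 10.38641 / 7 = 1.4837729
Control mean = sum / n_c = 8.90302 / 6 = 1.4838367
Recovered sample variance s_r^2 = 1.79048e-09
Control sample variance s_c^2 = 3.54667e-09
Welch SE (unpooled) = sqrt(s_r^2/n_r + s_c^2/n_c) = sqrt(2.55782e-10 + 5.91111e-10) = sqrt(8.46893e-10) = 2.91014e-05
|mean_r - mean_c| = 6.38095e-05
t = 6.38095e-05 / 2.91014e-05 = 2.19

2.19


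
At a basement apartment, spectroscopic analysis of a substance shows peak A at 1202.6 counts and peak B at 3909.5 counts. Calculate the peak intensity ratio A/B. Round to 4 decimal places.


Spectral peak ratio:
Peak A = 1202.6 counts
Peak B = 3909.5 counts
Ratio = 1202.6 / 3909.5 = 0.3076

0.3076


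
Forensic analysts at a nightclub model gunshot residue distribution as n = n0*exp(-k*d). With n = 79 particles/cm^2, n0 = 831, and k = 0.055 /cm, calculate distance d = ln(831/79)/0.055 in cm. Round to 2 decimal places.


GSR distance calculation:
n0/n = 831 / 79 = 10.518987
ln(n0/n) = 2.353182
d = 2.353182 / 0.055 = 42.79 cm

42.79


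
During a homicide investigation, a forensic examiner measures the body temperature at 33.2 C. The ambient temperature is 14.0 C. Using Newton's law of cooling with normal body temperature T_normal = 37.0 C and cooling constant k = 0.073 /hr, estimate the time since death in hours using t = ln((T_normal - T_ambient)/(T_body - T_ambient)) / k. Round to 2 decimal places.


Using Newton's law of cooling:
t = ln((T_normal - T_ambient) / (T_body - T_ambient)) / k
T_normal - T_ambient = 23.0
T_body - T_ambient = 19.2
Ratio = 1.197917
ln(ratio) = 0.180584
t = 0.180584 / 0.073 = 2.47 hours

2.47


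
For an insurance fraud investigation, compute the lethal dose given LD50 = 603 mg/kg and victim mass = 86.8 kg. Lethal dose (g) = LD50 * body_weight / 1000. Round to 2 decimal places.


Lethal dose calculation:
Lethal dose = LD50 * body_weight / 1000
= 603 * 86.8 / 1000
= 52340.4 / 1000
= 52.34 g

52.34


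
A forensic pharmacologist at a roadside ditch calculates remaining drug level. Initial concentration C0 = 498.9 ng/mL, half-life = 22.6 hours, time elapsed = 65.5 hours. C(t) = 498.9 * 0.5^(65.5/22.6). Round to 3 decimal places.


Drug concentration decay:
Number of half-lives = t / t_half = 65.5 / 22.6 = 2.89823
Decay factor = 0.5^2.89823 = 0.13413615
C(t) = 498.9 * 0.13413615 = 66.921 ng/mL

66.921


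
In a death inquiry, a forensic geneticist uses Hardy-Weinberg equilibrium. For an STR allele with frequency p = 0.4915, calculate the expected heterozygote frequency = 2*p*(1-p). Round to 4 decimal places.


Hardy-Weinberg heterozygote frequency:
q = 1 - p = 1 - 0.4915 = 0.5085
2pq = 2 * 0.4915 * 0.5085 = 0.4999

0.4999


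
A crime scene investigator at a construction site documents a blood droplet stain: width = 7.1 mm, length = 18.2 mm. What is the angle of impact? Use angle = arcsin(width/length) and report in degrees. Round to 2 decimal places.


Blood spatter impact angle calculation:
width / length = 7.1 / 18.2 = 0.39011
angle = arcsin(0.39011)
angle = 22.96 degrees

22.96


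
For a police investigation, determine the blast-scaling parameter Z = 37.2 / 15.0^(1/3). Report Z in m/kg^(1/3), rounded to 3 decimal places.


Scaled distance calculation:
W^(1/3) = 15.0^(1/3) = 2.466212
Z = R / W^(1/3) = 37.2 / 2.466212
Z = 15.084 m/kg^(1/3)

15.084


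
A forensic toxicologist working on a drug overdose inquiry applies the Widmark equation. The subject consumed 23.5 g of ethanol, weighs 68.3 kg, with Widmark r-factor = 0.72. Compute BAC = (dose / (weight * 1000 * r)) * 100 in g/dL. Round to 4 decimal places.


Applying the Widmark formula:
BAC = (dose_g / (body_wt * 1000 * r)) * 100
Denominator = 68.3 * 1000 * 0.72 = 49176
BAC = (23.5 / 49176) * 100
BAC = 0.0478 g/dL

0.0478


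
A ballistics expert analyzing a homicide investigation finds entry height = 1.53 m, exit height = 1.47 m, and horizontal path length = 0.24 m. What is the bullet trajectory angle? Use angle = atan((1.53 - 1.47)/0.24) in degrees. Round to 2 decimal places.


Bullet trajectory angle:
Height difference = 1.53 - 1.47 = 0.06 m
angle = atan(0.06 / 0.24)
angle = atan(0.25)
angle = 14.04 degrees

14.04


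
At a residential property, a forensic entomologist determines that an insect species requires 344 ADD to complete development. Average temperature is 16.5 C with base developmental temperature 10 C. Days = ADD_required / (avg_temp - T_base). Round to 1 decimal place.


Insect development time:
Effective temperature = avg_temp - T_base = 16.5 - 10 = 6.5 C
Days = ADD / effective_temp = 344 / 6.5 = 52.9 days

52.9


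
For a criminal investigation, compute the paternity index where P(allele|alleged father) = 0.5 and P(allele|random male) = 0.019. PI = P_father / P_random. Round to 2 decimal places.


Paternity Index calculation:
PI = P(allele|father) / P(allele|random)
PI = 0.5 / 0.019
PI = 26.32

26.32


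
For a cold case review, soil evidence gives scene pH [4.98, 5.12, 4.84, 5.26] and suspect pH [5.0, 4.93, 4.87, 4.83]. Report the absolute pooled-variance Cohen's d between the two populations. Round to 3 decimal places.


Pooled-variance Cohen's d for soil pH comparison:
Scene mean = 20.2 / 4 = 5.05
Suspect mean = 19.63 / 4 = 4.9075
Scene sample variance s_s^2 = 0.032667
Suspect sample variance s_c^2 = 0.005492
Pooled variance = ((n_s-1)*s_s^2 + (n_c-1)*s_c^2) / (n_s + n_c - 2) = 0.019079
Pooled SD = sqrt(0.019079) = 0.138127
Mean difference = 0.1425
|d| = |0.1425| / 0.138127 = 1.032

1.032


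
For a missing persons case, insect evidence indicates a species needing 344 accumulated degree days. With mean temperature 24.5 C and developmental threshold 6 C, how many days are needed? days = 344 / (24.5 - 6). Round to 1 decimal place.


Insect development time:
Effective temperature = avg_temp - T_base = 24.5 - 6 = 18.5 C
Days = ADD / effective_temp = 344 / 18.5 = 18.6 days

18.6


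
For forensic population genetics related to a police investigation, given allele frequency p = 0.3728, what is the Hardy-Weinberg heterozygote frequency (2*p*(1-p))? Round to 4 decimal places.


Hardy-Weinberg heterozygote frequency:
q = 1 - p = 1 - 0.3728 = 0.6272
2pq = 2 * 0.3728 * 0.6272 = 0.4676

0.4676


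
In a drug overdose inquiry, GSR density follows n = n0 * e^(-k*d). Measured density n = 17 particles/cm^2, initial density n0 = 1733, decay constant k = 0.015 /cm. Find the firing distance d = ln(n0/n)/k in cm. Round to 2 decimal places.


GSR distance calculation:
n0/n = 1733 / 17 = 101.941176
ln(n0/n) = 4.624396
d = 4.624396 / 0.015 = 308.29 cm

308.29


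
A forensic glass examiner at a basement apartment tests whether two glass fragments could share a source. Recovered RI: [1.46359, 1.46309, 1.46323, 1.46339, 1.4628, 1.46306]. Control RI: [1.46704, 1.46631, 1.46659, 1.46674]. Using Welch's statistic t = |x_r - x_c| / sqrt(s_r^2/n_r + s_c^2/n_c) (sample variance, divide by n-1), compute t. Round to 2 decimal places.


Welch's t-criterion for glass RI comparison:
Recovered mean = sum / n_r = 8.77916 / 6 = 1.4631933
Control mean = sum / n_c = 5.86668 / 4 = 1.46667
Recovered sample variance s_r^2 = 7.61067e-08
Control sample variance s_c^2 = 9.26e-08
Welch SE (unpooled) = sqrt(s_r^2/n_r + s_c^2/n_c) = sqrt(1.26844e-08 + 2.315e-08) = sqrt(3.58344e-08) = 0.0001893
|mean_r - mean_c| = 0.00347667
t = 0.00347667 / 0.0001893 = 18.37

18.37


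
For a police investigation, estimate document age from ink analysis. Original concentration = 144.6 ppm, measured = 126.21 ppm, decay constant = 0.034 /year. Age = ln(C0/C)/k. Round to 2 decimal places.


Document age estimation:
C0/C = 144.6 / 126.21 = 1.14571
ln(C0/C) = 0.136025
t = 0.136025 / 0.034 = 4.00 years

4.00


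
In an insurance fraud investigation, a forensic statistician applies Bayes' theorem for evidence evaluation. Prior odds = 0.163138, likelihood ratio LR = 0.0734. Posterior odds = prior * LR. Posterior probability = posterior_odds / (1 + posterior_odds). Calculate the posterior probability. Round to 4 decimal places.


Bayesian evidence evaluation:
Posterior odds = prior_odds * LR = 0.163138 * 0.0734 = 0.01197433
Posterior probability = posterior_odds / (1 + posterior_odds)
= 0.01197433 / (1 + 0.01197433)
= 0.01197433 / 1.01197433
= 0.0118

0.0118


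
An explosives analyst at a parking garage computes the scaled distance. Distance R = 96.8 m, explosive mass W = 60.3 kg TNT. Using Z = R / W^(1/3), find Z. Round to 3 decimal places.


Scaled distance calculation:
W^(1/3) = 60.3^(1/3) = 3.921382
Z = R / W^(1/3) = 96.8 / 3.921382
Z = 24.685 m/kg^(1/3)

24.685


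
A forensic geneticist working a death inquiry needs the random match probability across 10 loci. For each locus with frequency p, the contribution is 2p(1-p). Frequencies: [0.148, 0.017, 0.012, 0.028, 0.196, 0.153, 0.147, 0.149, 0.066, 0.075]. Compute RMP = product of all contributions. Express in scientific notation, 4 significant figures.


Computing RMP for 10 loci:
Locus 1: 2 * 0.148 * 0.852 = 0.252192
Locus 2: 2 * 0.017 * 0.983 = 0.033422
Locus 3: 2 * 0.012 * 0.988 = 0.023712
Locus 4: 2 * 0.028 * 0.972 = 0.054432
Locus 5: 2 * 0.196 * 0.804 = 0.315168
Locus 6: 2 * 0.153 * 0.847 = 0.259182
Locus 7: 2 * 0.147 * 0.853 = 0.250782
Locus 8: 2 * 0.149 * 0.851 = 0.253598
Locus 9: 2 * 0.066 * 0.934 = 0.123288
Locus 10: 2 * 0.075 * 0.925 = 0.13875
RMP = 9.668e-10

9.668e-10


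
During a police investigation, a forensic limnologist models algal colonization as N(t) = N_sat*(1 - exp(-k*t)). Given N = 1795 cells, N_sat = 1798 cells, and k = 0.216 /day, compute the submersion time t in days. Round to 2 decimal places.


PMSI from diatom colonization curve:
N / N_sat = 1795 / 1798 = 0.998331
1 - N/N_sat = 0.001669
ln(1 - N/N_sat) = -6.395531
t = -ln(1 - N/N_sat) / k = -(-6.395531) / 0.216 = 29.61 days

29.61


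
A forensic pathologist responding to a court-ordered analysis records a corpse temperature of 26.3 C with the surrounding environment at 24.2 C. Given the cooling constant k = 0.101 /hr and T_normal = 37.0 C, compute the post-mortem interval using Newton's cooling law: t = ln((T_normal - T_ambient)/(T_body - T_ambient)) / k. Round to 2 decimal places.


Using Newton's law of cooling:
t = ln((T_normal - T_ambient) / (T_body - T_ambient)) / k
T_normal - T_ambient = 12.8
T_body - T_ambient = 2.1
Ratio = 6.095238
ln(ratio) = 1.807508
t = 1.807508 / 0.101 = 17.90 hours

17.90


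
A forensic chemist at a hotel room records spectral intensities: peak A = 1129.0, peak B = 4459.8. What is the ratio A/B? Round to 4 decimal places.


Spectral peak ratio:
Peak A = 1129.0 counts
Peak B = 4459.8 counts
Ratio = 1129.0 / 4459.8 = 0.2532

0.2532


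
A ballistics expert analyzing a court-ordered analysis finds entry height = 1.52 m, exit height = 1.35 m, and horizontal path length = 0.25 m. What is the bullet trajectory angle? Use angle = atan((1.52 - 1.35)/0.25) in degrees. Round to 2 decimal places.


Bullet trajectory angle:
Height difference = 1.52 - 1.35 = 0.17 m
angle = atan(0.17 / 0.25)
angle = atan(0.68)
angle = 34.22 degrees

34.22


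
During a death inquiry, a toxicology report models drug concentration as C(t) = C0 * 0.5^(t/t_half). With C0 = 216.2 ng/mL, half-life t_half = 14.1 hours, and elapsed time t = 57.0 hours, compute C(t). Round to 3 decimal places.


Drug concentration decay:
Number of half-lives = t / t_half = 57.0 / 14.1 = 4.042553
Decay factor = 0.5^4.042553 = 0.06068345
C(t) = 216.2 * 0.06068345 = 13.120 ng/mL

13.120


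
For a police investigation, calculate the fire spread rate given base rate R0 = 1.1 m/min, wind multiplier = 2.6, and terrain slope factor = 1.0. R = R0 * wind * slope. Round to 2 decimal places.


Fire spread rate calculation:
R = R0 * wind_factor * slope_factor
= 1.1 * 2.6 * 1.0
= 2.86 * 1.0
= 2.86 m/min

2.86


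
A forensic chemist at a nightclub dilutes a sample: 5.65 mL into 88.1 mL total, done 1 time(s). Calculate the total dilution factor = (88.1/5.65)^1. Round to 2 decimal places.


Dilution factor calculation:
Single dilution = V_total / V_sample = 88.1 / 5.65 ≈ 15.59292
Number of dilutions = 1
Total DF = (88.1 / 5.65)^1 (full precision, rounded at the end) = 15.59

15.59


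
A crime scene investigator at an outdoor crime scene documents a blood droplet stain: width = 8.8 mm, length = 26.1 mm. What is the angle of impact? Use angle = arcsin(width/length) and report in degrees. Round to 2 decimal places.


Blood spatter impact angle calculation:
width / length = 8.8 / 26.1 = 0.337165
angle = arcsin(0.337165)
angle = 19.70 degrees

19.70


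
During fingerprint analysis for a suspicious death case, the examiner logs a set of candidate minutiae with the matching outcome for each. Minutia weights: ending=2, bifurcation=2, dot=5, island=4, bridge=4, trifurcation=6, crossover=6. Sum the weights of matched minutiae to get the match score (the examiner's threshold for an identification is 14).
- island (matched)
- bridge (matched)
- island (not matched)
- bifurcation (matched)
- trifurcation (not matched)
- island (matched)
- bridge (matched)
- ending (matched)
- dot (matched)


Weighted minutiae match score:
  island: matched, +4 (running total 4)
  bridge: matched, +4 (running total 8)
  island: not matched, +0
  bifurcation: matched, +2 (running total 10)
  trifurcation: not matched, +0
  island: matched, +4 (running total 14)
  bridge: matched, +4 (running total 18)
  ending: matched, +2 (running total 20)
  dot: matched, +5 (running total 25)
Total score = 25
Threshold = 14; verdict = identification

25


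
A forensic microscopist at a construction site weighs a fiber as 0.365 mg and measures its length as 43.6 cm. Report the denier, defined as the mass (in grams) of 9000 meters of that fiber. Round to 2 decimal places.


Denier calculation:
Mass in grams = 0.365 mg / 1000 = 0.000365 g
Length in meters = 43.6 cm / 100 = 0.436 m
Linear density = mass / length = 0.000365 / 0.436 = 0.00083716 g/m
Denier = (g/m) * 9000 = 0.00083716 * 9000 = 7.53

7.53


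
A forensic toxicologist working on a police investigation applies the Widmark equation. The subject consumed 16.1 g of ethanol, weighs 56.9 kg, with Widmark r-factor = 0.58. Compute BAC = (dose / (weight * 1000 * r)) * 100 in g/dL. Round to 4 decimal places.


Applying the Widmark formula:
BAC = (dose_g / (body_wt * 1000 * r)) * 100
Denominator = 56.9 * 1000 * 0.58 = 33002
BAC = (16.1 / 33002) * 100
BAC = 0.0488 g/dL

0.0488


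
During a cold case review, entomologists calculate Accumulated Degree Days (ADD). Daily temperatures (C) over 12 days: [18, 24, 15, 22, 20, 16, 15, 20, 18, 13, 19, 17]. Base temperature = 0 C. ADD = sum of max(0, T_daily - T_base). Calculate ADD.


Computing ADD day by day:
Day 1: max(0, 18 - 0) = 18
Day 2: max(0, 24 - 0) = 24
Day 3: max(0, 15 - 0) = 15
Day 4: max(0, 22 - 0) = 22
Day 5: max(0, 20 - 0) = 20
Day 6: max(0, 16 - 0) = 16
Day 7: max(0, 15 - 0) = 15
Day 8: max(0, 20 - 0) = 20
Day 9: max(0, 18 - 0) = 18
Day 10: max(0, 13 - 0) = 13
Day 11: max(0, 19 - 0) = 19
Day 12: max(0, 17 - 0) = 17
Total ADD = 217

217


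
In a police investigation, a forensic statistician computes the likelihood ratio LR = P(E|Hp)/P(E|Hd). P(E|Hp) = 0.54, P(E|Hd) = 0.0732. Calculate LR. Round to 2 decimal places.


Likelihood ratio calculation:
LR = P(E|Hp) / P(E|Hd)
LR = 0.54 / 0.0732
LR = 7.38

7.38


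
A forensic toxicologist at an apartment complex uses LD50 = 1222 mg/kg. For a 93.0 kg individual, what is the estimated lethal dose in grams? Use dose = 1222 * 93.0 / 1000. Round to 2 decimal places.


Lethal dose calculation:
Lethal dose = LD50 * body_weight / 1000
= 1222 * 93.0 / 1000
= 113646 / 1000
= 113.65 g

113.65


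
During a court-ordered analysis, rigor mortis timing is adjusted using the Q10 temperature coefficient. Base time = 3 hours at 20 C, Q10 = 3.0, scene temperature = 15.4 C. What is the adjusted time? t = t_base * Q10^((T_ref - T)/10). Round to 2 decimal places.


Rigor mortis time adjustment:
Exponent = (T_ref - T_actual) / 10 = (20 - 15.4) / 10 = 0.46
Q10 factor = 3.0^0.46 = 1.65758
t_adjusted = 3 * 1.65758 = 4.97 hours

4.97


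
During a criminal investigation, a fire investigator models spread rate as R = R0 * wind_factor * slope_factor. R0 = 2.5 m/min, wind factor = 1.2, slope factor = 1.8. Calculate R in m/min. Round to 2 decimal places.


Fire spread rate calculation:
R = R0 * wind_factor * slope_factor
= 2.5 * 1.2 * 1.8
= 3 * 1.8
= 5.40 m/min

5.40


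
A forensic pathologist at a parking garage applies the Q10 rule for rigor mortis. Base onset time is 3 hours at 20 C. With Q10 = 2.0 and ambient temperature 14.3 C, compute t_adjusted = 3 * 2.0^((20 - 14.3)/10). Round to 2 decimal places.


Rigor mortis time adjustment:
Exponent = (T_ref - T_actual) / 10 = (20 - 14.3) / 10 = 0.57
Q10 factor = 2.0^0.57 = 1.48452
t_adjusted = 3 * 1.48452 = 4.45 hours

4.45


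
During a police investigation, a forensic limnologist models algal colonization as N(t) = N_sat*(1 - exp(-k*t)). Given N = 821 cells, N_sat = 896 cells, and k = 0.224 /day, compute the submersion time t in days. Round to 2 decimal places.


PMSI from diatom colonization curve:
N / N_sat = 821 / 896 = 0.916295
1 - N/N_sat = 0.083705
ln(1 - N/N_sat) = -2.480457
t = -ln(1 - N/N_sat) / k = -(-2.480457) / 0.224 = 11.07 days

11.07


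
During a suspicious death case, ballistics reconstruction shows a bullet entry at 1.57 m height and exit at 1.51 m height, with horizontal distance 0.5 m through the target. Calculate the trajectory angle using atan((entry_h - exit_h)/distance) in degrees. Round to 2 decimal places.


Bullet trajectory angle:
Height difference = 1.57 - 1.51 = 0.06 m
angle = atan(0.06 / 0.5)
angle = atan(0.12)
angle = 6.84 degrees

6.84


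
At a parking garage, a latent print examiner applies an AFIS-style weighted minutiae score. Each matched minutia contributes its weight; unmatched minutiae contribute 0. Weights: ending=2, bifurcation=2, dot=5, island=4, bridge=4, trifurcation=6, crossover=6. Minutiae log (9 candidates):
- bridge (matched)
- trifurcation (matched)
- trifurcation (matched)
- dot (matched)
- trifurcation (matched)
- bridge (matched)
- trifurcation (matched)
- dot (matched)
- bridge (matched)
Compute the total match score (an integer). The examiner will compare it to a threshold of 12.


Weighted minutiae match score:
  bridge: matched, +4 (running total 4)
  trifurcation: matched, +6 (running total 10)
  trifurcation: matched, +6 (running total 16)
  dot: matched, +5 (running total 21)
  trifurcation: matched, +6 (running total 27)
  bridge: matched, +4 (running total 31)
  trifurcation: matched, +6 (running total 37)
  dot: matched, +5 (running total 42)
  bridge: matched, +4 (running total 46)
Total score = 46
Threshold = 12; verdict = identification

46


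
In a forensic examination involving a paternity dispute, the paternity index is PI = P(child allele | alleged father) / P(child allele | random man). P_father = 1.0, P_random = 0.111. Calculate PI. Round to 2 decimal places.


Paternity Index calculation:
PI = P(allele|father) / P(allele|random)
PI = 1.0 / 0.111
PI = 9.01

9.01


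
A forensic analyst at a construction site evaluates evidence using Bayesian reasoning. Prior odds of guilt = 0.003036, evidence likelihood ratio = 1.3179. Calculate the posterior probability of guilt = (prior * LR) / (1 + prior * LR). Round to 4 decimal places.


Bayesian evidence evaluation:
Posterior odds = prior_odds * LR = 0.003036 * 1.3179 = 0.004001144
Posterior probability = posterior_odds / (1 + posterior_odds)
= 0.004001144 / (1 + 0.004001144)
= 0.004001144 / 1.004001144
= 0.0040

0.0040


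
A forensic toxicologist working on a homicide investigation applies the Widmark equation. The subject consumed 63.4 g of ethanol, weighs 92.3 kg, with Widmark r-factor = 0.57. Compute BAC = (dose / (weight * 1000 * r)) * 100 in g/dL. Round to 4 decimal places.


Applying the Widmark formula:
BAC = (dose_g / (body_wt * 1000 * r)) * 100
Denominator = 92.3 * 1000 * 0.57 = 52611
BAC = (63.4 / 52611) * 100
BAC = 0.1205 g/dL

0.1205


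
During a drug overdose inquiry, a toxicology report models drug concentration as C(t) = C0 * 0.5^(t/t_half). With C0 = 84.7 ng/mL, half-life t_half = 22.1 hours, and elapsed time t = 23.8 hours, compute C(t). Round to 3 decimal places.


Drug concentration decay:
Number of half-lives = t / t_half = 23.8 / 22.1 = 1.076923
Decay factor = 0.5^1.076923 = 0.47403878
C(t) = 84.7 * 0.47403878 = 40.151 ng/mL

40.151


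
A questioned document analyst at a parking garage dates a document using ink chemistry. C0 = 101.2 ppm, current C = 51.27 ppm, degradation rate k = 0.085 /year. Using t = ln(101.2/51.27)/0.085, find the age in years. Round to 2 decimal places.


Document age estimation:
C0/C = 101.2 / 51.27 = 1.973864
ln(C0/C) = 0.679993
t = 0.679993 / 0.085 = 8.00 years

8.00


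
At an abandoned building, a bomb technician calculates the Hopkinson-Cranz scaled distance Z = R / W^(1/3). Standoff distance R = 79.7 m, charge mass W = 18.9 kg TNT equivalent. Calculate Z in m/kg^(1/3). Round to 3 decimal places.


Scaled distance calculation:
W^(1/3) = 18.9^(1/3) = 2.663712
Z = R / W^(1/3) = 79.7 / 2.663712
Z = 29.921 m/kg^(1/3)

29.921


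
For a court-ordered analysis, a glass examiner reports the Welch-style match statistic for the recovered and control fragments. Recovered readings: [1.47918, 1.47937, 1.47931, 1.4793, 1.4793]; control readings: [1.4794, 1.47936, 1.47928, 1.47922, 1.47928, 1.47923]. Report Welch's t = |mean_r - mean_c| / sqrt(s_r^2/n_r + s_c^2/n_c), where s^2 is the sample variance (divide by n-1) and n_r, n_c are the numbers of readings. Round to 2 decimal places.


Welch's t-criterion for glass RI comparison:
Recovered mean = sum / n_r = 7.39646 / 5 = 1.479292
Control mean = sum / n_c = 8.87577 / 6 = 1.479295
Recovered sample variance s_r^2 = 4.77e-09
Control sample variance s_c^2 = 5.11e-09
Welch SE (unpooled) = sqrt(s_r^2/n_r + s_c^2/n_c) = sqrt(9.54e-10 + 8.51667e-10) = sqrt(1.80567e-09) = 4.24932e-05
|mean_r - mean_c| = 3e-06
t = 3e-06 / 4.24932e-05 = 0.07

0.07


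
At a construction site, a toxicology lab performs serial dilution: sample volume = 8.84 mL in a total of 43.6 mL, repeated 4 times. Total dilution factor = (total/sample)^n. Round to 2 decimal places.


Dilution factor calculation:
Single dilution = V_total / V_sample = 43.6 / 8.84 ≈ 4.932127
Number of dilutions = 4
Total DF = (43.6 / 8.84)^4 (full precision, rounded at the end) = 591.75

591.75


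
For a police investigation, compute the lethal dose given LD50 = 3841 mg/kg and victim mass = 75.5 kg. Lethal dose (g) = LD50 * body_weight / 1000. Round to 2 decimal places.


Lethal dose calculation:
Lethal dose = LD50 * body_weight / 1000
= 3841 * 75.5 / 1000
= 289995.5 / 1000
= 290.00 g

290.00


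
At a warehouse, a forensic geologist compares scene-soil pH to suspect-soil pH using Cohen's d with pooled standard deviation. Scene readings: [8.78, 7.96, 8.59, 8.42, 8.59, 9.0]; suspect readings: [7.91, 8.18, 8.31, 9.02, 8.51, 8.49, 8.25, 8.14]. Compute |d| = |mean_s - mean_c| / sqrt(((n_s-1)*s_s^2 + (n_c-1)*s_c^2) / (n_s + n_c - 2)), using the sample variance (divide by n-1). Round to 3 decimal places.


Pooled-variance Cohen's d for soil pH comparison:
Scene mean = 51.34 / 6 = 8.556667
Suspect mean = 66.81 / 8 = 8.35125
Scene sample variance s_s^2 = 0.124667
Suspect sample variance s_c^2 = 0.110327
Pooled variance = ((n_s-1)*s_s^2 + (n_c-1)*s_c^2) / (n_s + n_c - 2) = 0.116302
Pooled SD = sqrt(0.116302) = 0.341031
Mean difference = 0.205417
|d| = |0.205417| / 0.341031 = 0.602

0.602


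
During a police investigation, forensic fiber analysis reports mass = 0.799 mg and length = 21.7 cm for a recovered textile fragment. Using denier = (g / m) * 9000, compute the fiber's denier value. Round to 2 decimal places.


Denier calculation:
Mass in grams = 0.799 mg / 1000 = 0.000799 g
Length in meters = 21.7 cm / 100 = 0.217 m
Linear density = mass / length = 0.000799 / 0.217 = 0.00368203 g/m
Denier = (g/m) * 9000 = 0.00368203 * 9000 = 33.14

33.14


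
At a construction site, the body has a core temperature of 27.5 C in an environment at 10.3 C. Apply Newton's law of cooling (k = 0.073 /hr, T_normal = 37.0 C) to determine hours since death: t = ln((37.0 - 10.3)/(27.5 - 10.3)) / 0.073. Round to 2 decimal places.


Using Newton's law of cooling:
t = ln((T_normal - T_ambient) / (T_body - T_ambient)) / k
T_normal - T_ambient = 26.7
T_body - T_ambient = 17.2
Ratio = 1.552326
ln(ratio) = 0.439754
t = 0.439754 / 0.073 = 6.02 hours

6.02


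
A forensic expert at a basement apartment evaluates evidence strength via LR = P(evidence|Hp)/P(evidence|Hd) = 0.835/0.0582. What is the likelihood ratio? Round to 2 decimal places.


Likelihood ratio calculation:
LR = P(E|Hp) / P(E|Hd)
LR = 0.835 / 0.0582
LR = 14.35

14.35


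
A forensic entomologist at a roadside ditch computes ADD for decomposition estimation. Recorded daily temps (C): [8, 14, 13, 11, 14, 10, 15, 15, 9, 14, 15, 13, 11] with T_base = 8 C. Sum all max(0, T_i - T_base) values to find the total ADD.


Computing ADD day by day:
Day 1: max(0, 8 - 8) = 0
Day 2: max(0, 14 - 8) = 6
Day 3: max(0, 13 - 8) = 5
Day 4: max(0, 11 - 8) = 3
Day 5: max(0, 14 - 8) = 6
Day 6: max(0, 10 - 8) = 2
Day 7: max(0, 15 - 8) = 7
Day 8: max(0, 15 - 8) = 7
Day 9: max(0, 9 - 8) = 1
Day 10: max(0, 14 - 8) = 6
Day 11: max(0, 15 - 8) = 7
Day 12: max(0, 13 - 8) = 5
Day 13: max(0, 11 - 8) = 3
Total ADD = 58

58


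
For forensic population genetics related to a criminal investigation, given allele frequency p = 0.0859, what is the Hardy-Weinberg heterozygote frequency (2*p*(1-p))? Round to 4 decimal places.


Hardy-Weinberg heterozygote frequency:
q = 1 - p = 1 - 0.0859 = 0.9141
2pq = 2 * 0.0859 * 0.9141 = 0.1570

0.1570


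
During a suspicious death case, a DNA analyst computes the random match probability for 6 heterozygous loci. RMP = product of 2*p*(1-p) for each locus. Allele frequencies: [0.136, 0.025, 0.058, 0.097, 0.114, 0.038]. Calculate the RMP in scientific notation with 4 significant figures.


Computing RMP for 6 loci:
Locus 1: 2 * 0.136 * 0.864 = 0.235008
Locus 2: 2 * 0.025 * 0.975 = 0.04875
Locus 3: 2 * 0.058 * 0.942 = 0.109272
Locus 4: 2 * 0.097 * 0.903 = 0.175182
Locus 5: 2 * 0.114 * 0.886 = 0.202008
Locus 6: 2 * 0.038 * 0.962 = 0.073112
RMP = 3.239e-06

3.239e-06


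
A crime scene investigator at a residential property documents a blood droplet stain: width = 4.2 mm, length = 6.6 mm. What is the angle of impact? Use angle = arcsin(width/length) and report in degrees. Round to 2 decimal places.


Blood spatter impact angle calculation:
width / length = 4.2 / 6.6 = 0.636364
angle = arcsin(0.636364)
angle = 39.52 degrees

39.52


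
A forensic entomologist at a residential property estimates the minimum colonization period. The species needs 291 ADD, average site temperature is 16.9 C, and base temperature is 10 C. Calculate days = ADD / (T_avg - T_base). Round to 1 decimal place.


Insect development time:
Effective temperature = avg_temp - T_base = 16.9 - 10 = 6.9 C
Days = ADD / effective_temp = 291 / 6.9 = 42.2 days

42.2


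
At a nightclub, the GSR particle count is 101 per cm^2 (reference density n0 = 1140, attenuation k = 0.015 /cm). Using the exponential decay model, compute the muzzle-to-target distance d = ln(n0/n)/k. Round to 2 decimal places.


GSR distance calculation:
n0/n = 1140 / 101 = 11.287129
ln(n0/n) = 2.423663
d = 2.423663 / 0.015 = 161.58 cm

161.58


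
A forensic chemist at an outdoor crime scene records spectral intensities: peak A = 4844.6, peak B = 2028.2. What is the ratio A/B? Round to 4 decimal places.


Spectral peak ratio:
Peak A = 4844.6 counts
Peak B = 2028.2 counts
Ratio = 4844.6 / 2028.2 = 2.3886

2.3886


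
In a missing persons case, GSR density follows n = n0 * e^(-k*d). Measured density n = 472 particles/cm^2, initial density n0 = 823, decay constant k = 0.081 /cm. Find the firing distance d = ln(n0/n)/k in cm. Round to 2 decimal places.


GSR distance calculation:
n0/n = 823 / 472 = 1.743644
ln(n0/n) = 0.555977
d = 0.555977 / 0.081 = 6.86 cm

6.86


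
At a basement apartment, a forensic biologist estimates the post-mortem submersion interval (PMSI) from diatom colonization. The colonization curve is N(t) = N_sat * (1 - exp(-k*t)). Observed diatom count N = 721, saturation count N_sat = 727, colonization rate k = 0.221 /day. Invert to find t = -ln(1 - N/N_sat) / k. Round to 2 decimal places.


PMSI from diatom colonization curve:
N / N_sat = 721 / 727 = 0.991747
1 - N/N_sat = 0.008253
ln(1 - N/N_sat) = -4.797179
t = -ln(1 - N/N_sat) / k = -(-4.797179) / 0.221 = 21.71 days

21.71


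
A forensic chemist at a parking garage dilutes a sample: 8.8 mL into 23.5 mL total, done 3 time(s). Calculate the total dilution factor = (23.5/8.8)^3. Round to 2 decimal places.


Dilution factor calculation:
Single dilution = V_total / V_sample = 23.5 / 8.8 ≈ 2.670455
Number of dilutions = 3
Total DF = (23.5 / 8.8)^3 (full precision, rounded at the end) = 19.04

19.04


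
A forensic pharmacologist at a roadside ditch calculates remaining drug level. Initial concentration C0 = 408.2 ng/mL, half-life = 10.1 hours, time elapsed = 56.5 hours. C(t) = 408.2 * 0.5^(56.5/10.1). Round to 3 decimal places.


Drug concentration decay:
Number of half-lives = t / t_half = 56.5 / 10.1 = 5.594059
Decay factor = 0.5^5.594059 = 0.02070239
C(t) = 408.2 * 0.02070239 = 8.451 ng/mL

8.451


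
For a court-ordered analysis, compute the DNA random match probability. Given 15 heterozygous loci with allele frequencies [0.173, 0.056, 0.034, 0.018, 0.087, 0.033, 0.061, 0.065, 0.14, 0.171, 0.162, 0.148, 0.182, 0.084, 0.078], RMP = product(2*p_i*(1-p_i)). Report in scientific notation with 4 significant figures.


Computing RMP for 15 loci:
Locus 1: 2 * 0.173 * 0.827 = 0.286142
Locus 2: 2 * 0.056 * 0.944 = 0.105728
Locus 3: 2 * 0.034 * 0.966 = 0.065688
Locus 4: 2 * 0.018 * 0.982 = 0.035352
Locus 5: 2 * 0.087 * 0.913 = 0.158862
Locus 6: 2 * 0.033 * 0.967 = 0.063822
Locus 7: 2 * 0.061 * 0.939 = 0.114558
Locus 8: 2 * 0.065 * 0.935 = 0.12155
Locus 9: 2 * 0.14 * 0.86 = 0.2408
Locus 10: 2 * 0.171 * 0.829 = 0.283518
Locus 11: 2 * 0.162 * 0.838 = 0.271512
Locus 12: 2 * 0.148 * 0.852 = 0.252192
Locus 13: 2 * 0.182 * 0.818 = 0.297752
Locus 14: 2 * 0.084 * 0.916 = 0.153888
Locus 15: 2 * 0.078 * 0.922 = 0.143832
RMP = 3.056e-13

3.056e-13


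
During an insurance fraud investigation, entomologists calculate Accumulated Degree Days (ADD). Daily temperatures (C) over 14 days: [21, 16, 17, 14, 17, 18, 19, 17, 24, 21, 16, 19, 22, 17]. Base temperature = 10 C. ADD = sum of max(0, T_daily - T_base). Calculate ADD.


Computing ADD day by day:
Day 1: max(0, 21 - 10) = 11
Day 2: max(0, 16 - 10) = 6
Day 3: max(0, 17 - 10) = 7
Day 4: max(0, 14 - 10) = 4
Day 5: max(0, 17 - 10) = 7
Day 6: max(0, 18 - 10) = 8
Day 7: max(0, 19 - 10) = 9
Day 8: max(0, 17 - 10) = 7
Day 9: max(0, 24 - 10) = 14
Day 10: max(0, 21 - 10) = 11
Day 11: max(0, 16 - 10) = 6
Day 12: max(0, 19 - 10) = 9
Day 13: max(0, 22 - 10) = 12
Day 14: max(0, 17 - 10) = 7
Total ADD = 118

118


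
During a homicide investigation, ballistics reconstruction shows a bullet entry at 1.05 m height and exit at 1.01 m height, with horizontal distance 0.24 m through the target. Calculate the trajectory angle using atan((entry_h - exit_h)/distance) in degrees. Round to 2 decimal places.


Bullet trajectory angle:
Height difference = 1.05 - 1.01 = 0.04 m
angle = atan(0.04 / 0.24)
angle = atan(0.166667)
angle = 9.46 degrees

9.46


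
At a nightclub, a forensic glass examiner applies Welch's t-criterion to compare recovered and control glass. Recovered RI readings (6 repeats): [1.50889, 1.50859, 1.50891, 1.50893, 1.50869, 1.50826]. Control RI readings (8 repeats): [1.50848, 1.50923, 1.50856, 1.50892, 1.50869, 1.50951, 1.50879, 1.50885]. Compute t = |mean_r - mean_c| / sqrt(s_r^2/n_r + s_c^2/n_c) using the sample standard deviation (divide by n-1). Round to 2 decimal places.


Welch's t-criterion for glass RI comparison:
Recovered mean = sum / n_r = 9.05227 / 6 = 1.5087117
Control mean = sum / n_c = 12.07103 / 8 = 1.5088788
Recovered sample variance s_r^2 = 6.76167e-08
Control sample variance s_c^2 = 1.18355e-07
Welch SE (unpooled) = sqrt(s_r^2/n_r + s_c^2/n_c) = sqrt(1.12694e-08 + 1.47944e-08) = sqrt(2.60638e-08) = 0.000161443
|mean_r - mean_c| = 0.000167083
t = 0.000167083 / 0.000161443 = 1.03

1.03


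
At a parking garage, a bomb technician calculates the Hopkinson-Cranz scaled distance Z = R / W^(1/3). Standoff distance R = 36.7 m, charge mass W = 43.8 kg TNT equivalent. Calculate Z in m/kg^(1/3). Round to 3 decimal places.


Scaled distance calculation:
W^(1/3) = 43.8^(1/3) = 3.524991
Z = R / W^(1/3) = 36.7 / 3.524991
Z = 10.411 m/kg^(1/3)

10.411


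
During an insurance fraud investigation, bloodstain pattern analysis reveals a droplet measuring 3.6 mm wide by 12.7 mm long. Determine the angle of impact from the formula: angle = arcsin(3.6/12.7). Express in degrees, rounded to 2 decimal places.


Blood spatter impact angle calculation:
width / length = 3.6 / 12.7 = 0.283465
angle = arcsin(0.283465)
angle = 16.47 degrees

16.47


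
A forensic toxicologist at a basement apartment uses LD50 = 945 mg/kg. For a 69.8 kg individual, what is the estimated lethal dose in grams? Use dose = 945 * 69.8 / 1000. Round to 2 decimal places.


Lethal dose calculation:
Lethal dose = LD50 * body_weight / 1000
= 945 * 69.8 / 1000
= 65961 / 1000
= 65.96 g

65.96


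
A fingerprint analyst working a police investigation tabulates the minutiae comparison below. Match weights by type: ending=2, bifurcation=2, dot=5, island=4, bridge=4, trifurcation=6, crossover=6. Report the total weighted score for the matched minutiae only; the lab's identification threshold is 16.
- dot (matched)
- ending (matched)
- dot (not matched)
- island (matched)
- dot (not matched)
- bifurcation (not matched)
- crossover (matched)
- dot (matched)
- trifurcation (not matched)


Weighted minutiae match score:
  dot: matched, +5 (running total 5)
  ending: matched, +2 (running total 7)
  dot: not matched, +0
  island: matched, +4 (running total 11)
  dot: not matched, +0
  bifurcation: not matched, +0
  crossover: matched, +6 (running total 17)
  dot: matched, +5 (running total 22)
  trifurcation: not matched, +0
Total score = 22
Threshold = 16; verdict = identification

22
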